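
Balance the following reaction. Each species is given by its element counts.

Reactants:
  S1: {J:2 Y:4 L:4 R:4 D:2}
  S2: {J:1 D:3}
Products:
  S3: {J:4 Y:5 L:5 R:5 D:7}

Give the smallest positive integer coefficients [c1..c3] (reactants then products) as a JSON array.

Coefficients: [5, 6, 4]

J: 5·2+6·1 = 16 | 4·4 = 16
Y: 5·4+6·0 = 20 | 4·5 = 20
L: 5·4+6·0 = 20 | 4·5 = 20
R: 5·4+6·0 = 20 | 4·5 = 20
D: 5·2+6·3 = 28 | 4·7 = 28
gcd(5,6,4) = 1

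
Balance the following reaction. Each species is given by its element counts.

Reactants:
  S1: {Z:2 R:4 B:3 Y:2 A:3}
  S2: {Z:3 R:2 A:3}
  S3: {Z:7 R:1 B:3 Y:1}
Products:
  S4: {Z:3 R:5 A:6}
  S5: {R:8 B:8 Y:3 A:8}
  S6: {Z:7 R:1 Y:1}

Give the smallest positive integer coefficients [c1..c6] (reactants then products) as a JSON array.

Z: 6·2+4·3+2·7 = 38 | 1·3+3·0+5·7 = 38
R: 6·4+4·2+2·1 = 34 | 1·5+3·8+5·1 = 34
B: 6·3+4·0+2·3 = 24 | 1·0+3·8+5·0 = 24
Y: 6·2+4·0+2·1 = 14 | 1·0+3·3+5·1 = 14
A: 6·3+4·3+2·0 = 30 | 1·6+3·8+5·0 = 30
gcd(6,4,2,1,3,5) = 1

Coefficients: [6, 4, 2, 1, 3, 5]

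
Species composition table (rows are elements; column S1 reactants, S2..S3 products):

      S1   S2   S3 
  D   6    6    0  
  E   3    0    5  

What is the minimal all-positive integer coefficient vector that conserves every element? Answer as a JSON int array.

Coefficients: [5, 5, 3]

D: 5·6 = 30 | 5·6+3·0 = 30
E: 5·3 = 15 | 5·0+3·5 = 15
gcd(5,5,3) = 1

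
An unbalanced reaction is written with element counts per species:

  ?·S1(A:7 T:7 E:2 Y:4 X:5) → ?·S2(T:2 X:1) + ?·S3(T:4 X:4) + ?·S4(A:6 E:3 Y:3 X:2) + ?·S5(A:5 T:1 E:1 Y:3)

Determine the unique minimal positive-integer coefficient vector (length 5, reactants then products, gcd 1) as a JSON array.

Coefficients: [3, 5, 2, 1, 3]

A: 3·7 = 21 | 5·0+2·0+1·6+3·5 = 21
T: 3·7 = 21 | 5·2+2·4+1·0+3·1 = 21
E: 3·2 = 6 | 5·0+2·0+1·3+3·1 = 6
Y: 3·4 = 12 | 5·0+2·0+1·3+3·3 = 12
X: 3·5 = 15 | 5·1+2·4+1·2+3·0 = 15
gcd(3,5,2,1,3) = 1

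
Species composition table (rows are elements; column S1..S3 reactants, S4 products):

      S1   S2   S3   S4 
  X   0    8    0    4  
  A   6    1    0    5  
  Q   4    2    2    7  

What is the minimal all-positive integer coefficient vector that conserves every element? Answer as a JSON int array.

X: 3·0+2·8+6·0 = 16 | 4·4 = 16
A: 3·6+2·1+6·0 = 20 | 4·5 = 20
Q: 3·4+2·2+6·2 = 28 | 4·7 = 28
gcd(3,2,6,4) = 1

Coefficients: [3, 2, 6, 4]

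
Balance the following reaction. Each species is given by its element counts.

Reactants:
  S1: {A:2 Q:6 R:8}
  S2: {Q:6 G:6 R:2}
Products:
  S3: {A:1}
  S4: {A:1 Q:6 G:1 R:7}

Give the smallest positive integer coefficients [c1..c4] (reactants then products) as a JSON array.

Coefficients: [5, 1, 4, 6]

A: 5·2+1·0 = 10 | 4·1+6·1 = 10
Q: 5·6+1·6 = 36 | 4·0+6·6 = 36
G: 5·0+1·6 = 6 | 4·0+6·1 = 6
R: 5·8+1·2 = 42 | 4·0+6·7 = 42
gcd(5,1,4,6) = 1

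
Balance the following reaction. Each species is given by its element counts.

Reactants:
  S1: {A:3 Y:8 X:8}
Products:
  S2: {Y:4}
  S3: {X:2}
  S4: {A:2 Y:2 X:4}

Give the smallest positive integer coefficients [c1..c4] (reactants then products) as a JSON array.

Coefficients: [4, 5, 4, 6]

A: 4·3 = 12 | 5·0+4·0+6·2 = 12
Y: 4·8 = 32 | 5·4+4·0+6·2 = 32
X: 4·8 = 32 | 5·0+4·2+6·4 = 32
gcd(4,5,4,6) = 1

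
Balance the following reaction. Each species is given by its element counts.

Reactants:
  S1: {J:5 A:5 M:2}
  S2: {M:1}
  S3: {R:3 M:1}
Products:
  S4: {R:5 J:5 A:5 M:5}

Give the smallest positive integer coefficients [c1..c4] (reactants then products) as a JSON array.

R: 3·0+4·0+5·3 = 15 | 3·5 = 15
J: 3·5+4·0+5·0 = 15 | 3·5 = 15
A: 3·5+4·0+5·0 = 15 | 3·5 = 15
M: 3·2+4·1+5·1 = 15 | 3·5 = 15
gcd(3,4,5,3) = 1

Coefficients: [3, 4, 5, 3]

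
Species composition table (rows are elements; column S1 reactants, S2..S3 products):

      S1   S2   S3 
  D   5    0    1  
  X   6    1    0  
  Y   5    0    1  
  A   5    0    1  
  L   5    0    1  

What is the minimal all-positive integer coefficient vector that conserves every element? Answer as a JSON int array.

Coefficients: [1, 6, 5]

D: 1·5 = 5 | 6·0+5·1 = 5
X: 1·6 = 6 | 6·1+5·0 = 6
Y: 1·5 = 5 | 6·0+5·1 = 5
A: 1·5 = 5 | 6·0+5·1 = 5
L: 1·5 = 5 | 6·0+5·1 = 5
gcd(1,6,5) = 1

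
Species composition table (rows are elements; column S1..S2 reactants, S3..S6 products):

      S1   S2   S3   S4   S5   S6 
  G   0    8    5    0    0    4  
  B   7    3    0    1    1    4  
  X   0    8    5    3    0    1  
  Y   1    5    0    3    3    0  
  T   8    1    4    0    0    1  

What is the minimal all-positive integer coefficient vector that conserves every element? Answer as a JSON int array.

G: 2·0+5·8 = 40 | 4·5+5·0+4·0+5·4 = 40
B: 2·7+5·3 = 29 | 4·0+5·1+4·1+5·4 = 29
X: 2·0+5·8 = 40 | 4·5+5·3+4·0+5·1 = 40
Y: 2·1+5·5 = 27 | 4·0+5·3+4·3+5·0 = 27
T: 2·8+5·1 = 21 | 4·4+5·0+4·0+5·1 = 21
gcd(2,5,4,5,4,5) = 1

Coefficients: [2, 5, 4, 5, 4, 5]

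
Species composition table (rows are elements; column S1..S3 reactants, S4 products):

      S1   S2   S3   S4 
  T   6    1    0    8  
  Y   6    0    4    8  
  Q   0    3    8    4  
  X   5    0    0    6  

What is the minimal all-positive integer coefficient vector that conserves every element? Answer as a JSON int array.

Coefficients: [6, 4, 1, 5]

T: 6·6+4·1+1·0 = 40 | 5·8 = 40
Y: 6·6+4·0+1·4 = 40 | 5·8 = 40
Q: 6·0+4·3+1·8 = 20 | 5·4 = 20
X: 6·5+4·0+1·0 = 30 | 5·6 = 30
gcd(6,4,1,5) = 1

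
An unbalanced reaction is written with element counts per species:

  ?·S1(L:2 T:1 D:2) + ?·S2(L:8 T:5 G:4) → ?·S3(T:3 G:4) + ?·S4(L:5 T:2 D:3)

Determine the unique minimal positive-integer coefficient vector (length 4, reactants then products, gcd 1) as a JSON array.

Coefficients: [6, 1, 1, 4]

L: 6·2+1·8 = 20 | 1·0+4·5 = 20
T: 6·1+1·5 = 11 | 1·3+4·2 = 11
D: 6·2+1·0 = 12 | 1·0+4·3 = 12
G: 6·0+1·4 = 4 | 1·4+4·0 = 4
gcd(6,1,1,4) = 1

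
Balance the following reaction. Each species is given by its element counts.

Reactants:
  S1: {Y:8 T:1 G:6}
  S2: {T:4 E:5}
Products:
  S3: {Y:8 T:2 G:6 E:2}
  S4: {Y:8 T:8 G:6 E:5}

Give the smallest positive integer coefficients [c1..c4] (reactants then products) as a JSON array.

Coefficients: [6, 3, 5, 1]

Y: 6·8+3·0 = 48 | 5·8+1·8 = 48
T: 6·1+3·4 = 18 | 5·2+1·8 = 18
G: 6·6+3·0 = 36 | 5·6+1·6 = 36
E: 6·0+3·5 = 15 | 5·2+1·5 = 15
gcd(6,3,5,1) = 1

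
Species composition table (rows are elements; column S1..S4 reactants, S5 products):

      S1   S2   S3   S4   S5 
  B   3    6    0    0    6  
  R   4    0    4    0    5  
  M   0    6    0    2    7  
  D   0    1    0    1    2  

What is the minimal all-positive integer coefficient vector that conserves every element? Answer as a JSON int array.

Coefficients: [2, 3, 3, 5, 4]

B: 2·3+3·6+3·0+5·0 = 24 | 4·6 = 24
R: 2·4+3·0+3·4+5·0 = 20 | 4·5 = 20
M: 2·0+3·6+3·0+5·2 = 28 | 4·7 = 28
D: 2·0+3·1+3·0+5·1 = 8 | 4·2 = 8
gcd(2,3,3,5,4) = 1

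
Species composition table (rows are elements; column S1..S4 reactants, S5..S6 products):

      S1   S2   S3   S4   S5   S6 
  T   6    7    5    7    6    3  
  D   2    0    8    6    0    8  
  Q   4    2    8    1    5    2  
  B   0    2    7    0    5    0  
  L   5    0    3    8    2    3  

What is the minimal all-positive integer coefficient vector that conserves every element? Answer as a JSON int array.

Coefficients: [1, 2, 3, 1, 5, 4]

T: 1·6+2·7+3·5+1·7 = 42 | 5·6+4·3 = 42
D: 1·2+2·0+3·8+1·6 = 32 | 5·0+4·8 = 32
Q: 1·4+2·2+3·8+1·1 = 33 | 5·5+4·2 = 33
B: 1·0+2·2+3·7+1·0 = 25 | 5·5+4·0 = 25
L: 1·5+2·0+3·3+1·8 = 22 | 5·2+4·3 = 22
gcd(1,2,3,1,5,4) = 1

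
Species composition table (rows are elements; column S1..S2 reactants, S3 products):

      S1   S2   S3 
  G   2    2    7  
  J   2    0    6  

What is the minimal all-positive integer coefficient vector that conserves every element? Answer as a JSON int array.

Coefficients: [6, 1, 2]

G: 6·2+1·2 = 14 | 2·7 = 14
J: 6·2+1·0 = 12 | 2·6 = 12
gcd(6,1,2) = 1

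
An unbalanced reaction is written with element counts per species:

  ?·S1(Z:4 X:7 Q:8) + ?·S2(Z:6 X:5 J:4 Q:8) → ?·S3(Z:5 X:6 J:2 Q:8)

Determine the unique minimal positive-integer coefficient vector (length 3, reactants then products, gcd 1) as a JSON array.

Coefficients: [1, 1, 2]

Z: 1·4+1·6 = 10 | 2·5 = 10
X: 1·7+1·5 = 12 | 2·6 = 12
J: 1·0+1·4 = 4 | 2·2 = 4
Q: 1·8+1·8 = 16 | 2·8 = 16
gcd(1,1,2) = 1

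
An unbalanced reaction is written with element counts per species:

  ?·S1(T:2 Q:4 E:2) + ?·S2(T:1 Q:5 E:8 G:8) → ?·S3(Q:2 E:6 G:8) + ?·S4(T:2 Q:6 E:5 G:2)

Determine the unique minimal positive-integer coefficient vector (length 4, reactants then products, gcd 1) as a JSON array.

Coefficients: [1, 6, 5, 4]

T: 1·2+6·1 = 8 | 5·0+4·2 = 8
Q: 1·4+6·5 = 34 | 5·2+4·6 = 34
E: 1·2+6·8 = 50 | 5·6+4·5 = 50
G: 1·0+6·8 = 48 | 5·8+4·2 = 48
gcd(1,6,5,4) = 1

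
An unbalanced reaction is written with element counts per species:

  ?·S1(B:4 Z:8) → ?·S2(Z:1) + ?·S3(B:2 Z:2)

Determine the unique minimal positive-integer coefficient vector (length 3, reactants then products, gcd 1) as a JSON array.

B: 1·4 = 4 | 4·0+2·2 = 4
Z: 1·8 = 8 | 4·1+2·2 = 8
gcd(1,4,2) = 1

Coefficients: [1, 4, 2]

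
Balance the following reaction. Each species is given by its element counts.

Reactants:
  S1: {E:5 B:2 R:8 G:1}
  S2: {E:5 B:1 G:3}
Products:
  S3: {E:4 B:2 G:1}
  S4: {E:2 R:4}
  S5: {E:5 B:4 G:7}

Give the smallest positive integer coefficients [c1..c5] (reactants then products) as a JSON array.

E: 3·5+2·5 = 25 | 2·4+6·2+1·5 = 25
B: 3·2+2·1 = 8 | 2·2+6·0+1·4 = 8
R: 3·8+2·0 = 24 | 2·0+6·4+1·0 = 24
G: 3·1+2·3 = 9 | 2·1+6·0+1·7 = 9
gcd(3,2,2,6,1) = 1

Coefficients: [3, 2, 2, 6, 1]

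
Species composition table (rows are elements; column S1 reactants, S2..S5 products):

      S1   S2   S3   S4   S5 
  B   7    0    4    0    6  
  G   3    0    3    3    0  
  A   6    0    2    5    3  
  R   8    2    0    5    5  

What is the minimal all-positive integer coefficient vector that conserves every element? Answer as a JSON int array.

B: 6·7 = 42 | 4·0+3·4+3·0+5·6 = 42
G: 6·3 = 18 | 4·0+3·3+3·3+5·0 = 18
A: 6·6 = 36 | 4·0+3·2+3·5+5·3 = 36
R: 6·8 = 48 | 4·2+3·0+3·5+5·5 = 48
gcd(6,4,3,3,5) = 1

Coefficients: [6, 4, 3, 3, 5]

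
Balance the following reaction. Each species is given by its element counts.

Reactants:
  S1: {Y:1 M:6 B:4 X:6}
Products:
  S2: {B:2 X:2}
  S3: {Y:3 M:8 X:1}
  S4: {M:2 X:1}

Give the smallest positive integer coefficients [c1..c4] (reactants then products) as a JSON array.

Y: 3·1 = 3 | 6·0+1·3+5·0 = 3
M: 3·6 = 18 | 6·0+1·8+5·2 = 18
B: 3·4 = 12 | 6·2+1·0+5·0 = 12
X: 3·6 = 18 | 6·2+1·1+5·1 = 18
gcd(3,6,1,5) = 1

Coefficients: [3, 6, 1, 5]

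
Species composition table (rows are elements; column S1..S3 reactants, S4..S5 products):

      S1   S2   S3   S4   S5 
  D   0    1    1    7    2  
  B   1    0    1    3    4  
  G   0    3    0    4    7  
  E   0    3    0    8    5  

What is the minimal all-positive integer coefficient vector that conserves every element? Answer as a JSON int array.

D: 6·0+6·1+5·1 = 11 | 1·7+2·2 = 11
B: 6·1+6·0+5·1 = 11 | 1·3+2·4 = 11
G: 6·0+6·3+5·0 = 18 | 1·4+2·7 = 18
E: 6·0+6·3+5·0 = 18 | 1·8+2·5 = 18
gcd(6,6,5,1,2) = 1

Coefficients: [6, 6, 5, 1, 2]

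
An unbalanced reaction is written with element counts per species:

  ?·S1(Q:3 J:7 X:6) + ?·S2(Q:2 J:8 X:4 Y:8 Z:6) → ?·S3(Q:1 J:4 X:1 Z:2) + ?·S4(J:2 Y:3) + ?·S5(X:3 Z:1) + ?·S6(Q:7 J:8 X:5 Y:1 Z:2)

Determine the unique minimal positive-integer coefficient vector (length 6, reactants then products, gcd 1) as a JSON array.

Coefficients: [2, 2, 3, 5, 4, 1]

Q: 2·3+2·2 = 10 | 3·1+5·0+4·0+1·7 = 10
J: 2·7+2·8 = 30 | 3·4+5·2+4·0+1·8 = 30
X: 2·6+2·4 = 20 | 3·1+5·0+4·3+1·5 = 20
Y: 2·0+2·8 = 16 | 3·0+5·3+4·0+1·1 = 16
Z: 2·0+2·6 = 12 | 3·2+5·0+4·1+1·2 = 12
gcd(2,2,3,5,4,1) = 1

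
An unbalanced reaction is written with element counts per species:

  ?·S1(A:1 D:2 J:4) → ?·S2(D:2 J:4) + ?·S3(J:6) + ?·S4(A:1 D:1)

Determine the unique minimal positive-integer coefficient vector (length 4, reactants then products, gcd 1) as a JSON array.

A: 6·1 = 6 | 3·0+2·0+6·1 = 6
D: 6·2 = 12 | 3·2+2·0+6·1 = 12
J: 6·4 = 24 | 3·4+2·6+6·0 = 24
gcd(6,3,2,6) = 1

Coefficients: [6, 3, 2, 6]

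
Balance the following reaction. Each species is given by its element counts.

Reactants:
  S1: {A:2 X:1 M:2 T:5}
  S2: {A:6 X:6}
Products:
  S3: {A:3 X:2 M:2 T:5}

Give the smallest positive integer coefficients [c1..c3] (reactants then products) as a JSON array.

Coefficients: [6, 1, 6]

A: 6·2+1·6 = 18 | 6·3 = 18
X: 6·1+1·6 = 12 | 6·2 = 12
M: 6·2+1·0 = 12 | 6·2 = 12
T: 6·5+1·0 = 30 | 6·5 = 30
gcd(6,1,6) = 1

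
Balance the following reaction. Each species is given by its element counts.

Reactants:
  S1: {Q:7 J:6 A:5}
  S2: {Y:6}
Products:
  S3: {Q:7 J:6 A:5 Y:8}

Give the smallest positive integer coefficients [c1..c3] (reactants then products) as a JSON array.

Q: 3·7+4·0 = 21 | 3·7 = 21
J: 3·6+4·0 = 18 | 3·6 = 18
A: 3·5+4·0 = 15 | 3·5 = 15
Y: 3·0+4·6 = 24 | 3·8 = 24
gcd(3,4,3) = 1

Coefficients: [3, 4, 3]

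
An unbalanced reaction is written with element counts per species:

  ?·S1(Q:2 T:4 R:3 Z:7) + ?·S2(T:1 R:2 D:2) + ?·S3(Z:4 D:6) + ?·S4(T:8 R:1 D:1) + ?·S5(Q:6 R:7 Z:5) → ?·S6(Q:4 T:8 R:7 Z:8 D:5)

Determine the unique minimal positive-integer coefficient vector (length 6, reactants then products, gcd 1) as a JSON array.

Coefficients: [3, 4, 3, 4, 3, 6]

Q: 3·2+4·0+3·0+4·0+3·6 = 24 | 6·4 = 24
T: 3·4+4·1+3·0+4·8+3·0 = 48 | 6·8 = 48
R: 3·3+4·2+3·0+4·1+3·7 = 42 | 6·7 = 42
Z: 3·7+4·0+3·4+4·0+3·5 = 48 | 6·8 = 48
D: 3·0+4·2+3·6+4·1+3·0 = 30 | 6·5 = 30
gcd(3,4,3,4,3,6) = 1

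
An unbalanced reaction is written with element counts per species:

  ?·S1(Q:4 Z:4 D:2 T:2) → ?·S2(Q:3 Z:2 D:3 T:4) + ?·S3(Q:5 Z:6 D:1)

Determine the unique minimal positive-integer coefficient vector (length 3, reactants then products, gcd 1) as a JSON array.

Coefficients: [2, 1, 1]

Q: 2·4 = 8 | 1·3+1·5 = 8
Z: 2·4 = 8 | 1·2+1·6 = 8
D: 2·2 = 4 | 1·3+1·1 = 4
T: 2·2 = 4 | 1·4+1·0 = 4
gcd(2,1,1) = 1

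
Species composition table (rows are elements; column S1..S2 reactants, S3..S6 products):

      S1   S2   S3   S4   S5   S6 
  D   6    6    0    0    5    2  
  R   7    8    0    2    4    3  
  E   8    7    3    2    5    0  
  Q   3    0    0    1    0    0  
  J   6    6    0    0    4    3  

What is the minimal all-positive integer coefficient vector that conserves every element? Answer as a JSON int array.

Coefficients: [2, 5, 3, 6, 6, 6]

D: 2·6+5·6 = 42 | 3·0+6·0+6·5+6·2 = 42
R: 2·7+5·8 = 54 | 3·0+6·2+6·4+6·3 = 54
E: 2·8+5·7 = 51 | 3·3+6·2+6·5+6·0 = 51
Q: 2·3+5·0 = 6 | 3·0+6·1+6·0+6·0 = 6
J: 2·6+5·6 = 42 | 3·0+6·0+6·4+6·3 = 42
gcd(2,5,3,6,6,6) = 1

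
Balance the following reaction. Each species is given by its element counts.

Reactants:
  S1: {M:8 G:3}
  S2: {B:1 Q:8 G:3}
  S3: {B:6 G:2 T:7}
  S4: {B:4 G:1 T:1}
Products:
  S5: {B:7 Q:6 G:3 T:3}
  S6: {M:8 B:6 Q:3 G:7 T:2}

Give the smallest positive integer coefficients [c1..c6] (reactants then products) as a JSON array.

M: 2·8+3·0+1·0+6·0 = 16 | 3·0+2·8 = 16
B: 2·0+3·1+1·6+6·4 = 33 | 3·7+2·6 = 33
Q: 2·0+3·8+1·0+6·0 = 24 | 3·6+2·3 = 24
G: 2·3+3·3+1·2+6·1 = 23 | 3·3+2·7 = 23
T: 2·0+3·0+1·7+6·1 = 13 | 3·3+2·2 = 13
gcd(2,3,1,6,3,2) = 1

Coefficients: [2, 3, 1, 6, 3, 2]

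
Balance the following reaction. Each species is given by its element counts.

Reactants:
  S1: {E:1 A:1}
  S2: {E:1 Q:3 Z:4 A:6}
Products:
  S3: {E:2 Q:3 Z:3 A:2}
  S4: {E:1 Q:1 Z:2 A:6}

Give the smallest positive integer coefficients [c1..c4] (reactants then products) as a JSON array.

Coefficients: [4, 3, 2, 3]

E: 4·1+3·1 = 7 | 2·2+3·1 = 7
Q: 4·0+3·3 = 9 | 2·3+3·1 = 9
Z: 4·0+3·4 = 12 | 2·3+3·2 = 12
A: 4·1+3·6 = 22 | 2·2+3·6 = 22
gcd(4,3,2,3) = 1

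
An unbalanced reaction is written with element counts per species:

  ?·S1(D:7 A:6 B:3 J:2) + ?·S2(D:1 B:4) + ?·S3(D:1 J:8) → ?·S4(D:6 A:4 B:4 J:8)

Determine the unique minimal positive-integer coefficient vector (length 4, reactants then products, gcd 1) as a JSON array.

D: 4·7+3·1+5·1 = 36 | 6·6 = 36
A: 4·6+3·0+5·0 = 24 | 6·4 = 24
B: 4·3+3·4+5·0 = 24 | 6·4 = 24
J: 4·2+3·0+5·8 = 48 | 6·8 = 48
gcd(4,3,5,6) = 1

Coefficients: [4, 3, 5, 6]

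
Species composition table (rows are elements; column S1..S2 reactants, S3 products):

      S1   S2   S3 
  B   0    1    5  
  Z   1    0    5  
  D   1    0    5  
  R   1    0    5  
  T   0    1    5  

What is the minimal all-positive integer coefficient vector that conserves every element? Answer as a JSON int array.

Coefficients: [5, 5, 1]

B: 5·0+5·1 = 5 | 1·5 = 5
Z: 5·1+5·0 = 5 | 1·5 = 5
D: 5·1+5·0 = 5 | 1·5 = 5
R: 5·1+5·0 = 5 | 1·5 = 5
T: 5·0+5·1 = 5 | 1·5 = 5
gcd(5,5,1) = 1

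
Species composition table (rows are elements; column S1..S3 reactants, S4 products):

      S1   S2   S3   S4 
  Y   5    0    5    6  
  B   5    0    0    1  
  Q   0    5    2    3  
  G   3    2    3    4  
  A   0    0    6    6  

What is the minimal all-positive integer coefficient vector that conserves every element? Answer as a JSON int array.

Coefficients: [1, 1, 5, 5]

Y: 1·5+1·0+5·5 = 30 | 5·6 = 30
B: 1·5+1·0+5·0 = 5 | 5·1 = 5
Q: 1·0+1·5+5·2 = 15 | 5·3 = 15
G: 1·3+1·2+5·3 = 20 | 5·4 = 20
A: 1·0+1·0+5·6 = 30 | 5·6 = 30
gcd(1,1,5,5) = 1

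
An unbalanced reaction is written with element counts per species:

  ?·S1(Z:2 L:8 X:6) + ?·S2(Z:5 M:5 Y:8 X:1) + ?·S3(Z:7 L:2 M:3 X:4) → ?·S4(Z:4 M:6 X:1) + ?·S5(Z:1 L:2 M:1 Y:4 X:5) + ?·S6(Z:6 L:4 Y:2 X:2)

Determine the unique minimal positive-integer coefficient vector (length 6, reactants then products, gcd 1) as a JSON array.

Z: 3·2+4·5+5·7 = 61 | 5·4+5·1+6·6 = 61
L: 3·8+4·0+5·2 = 34 | 5·0+5·2+6·4 = 34
M: 3·0+4·5+5·3 = 35 | 5·6+5·1+6·0 = 35
Y: 3·0+4·8+5·0 = 32 | 5·0+5·4+6·2 = 32
X: 3·6+4·1+5·4 = 42 | 5·1+5·5+6·2 = 42
gcd(3,4,5,5,5,6) = 1

Coefficients: [3, 4, 5, 5, 5, 6]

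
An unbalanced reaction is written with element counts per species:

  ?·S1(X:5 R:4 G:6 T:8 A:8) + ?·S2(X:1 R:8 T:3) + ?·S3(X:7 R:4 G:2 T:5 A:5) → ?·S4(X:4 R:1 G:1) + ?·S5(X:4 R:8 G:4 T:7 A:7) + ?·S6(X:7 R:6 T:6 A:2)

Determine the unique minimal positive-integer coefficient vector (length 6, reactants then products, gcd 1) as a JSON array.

Coefficients: [2, 4, 5, 2, 5, 3]

X: 2·5+4·1+5·7 = 49 | 2·4+5·4+3·7 = 49
R: 2·4+4·8+5·4 = 60 | 2·1+5·8+3·6 = 60
G: 2·6+4·0+5·2 = 22 | 2·1+5·4+3·0 = 22
T: 2·8+4·3+5·5 = 53 | 2·0+5·7+3·6 = 53
A: 2·8+4·0+5·5 = 41 | 2·0+5·7+3·2 = 41
gcd(2,4,5,2,5,3) = 1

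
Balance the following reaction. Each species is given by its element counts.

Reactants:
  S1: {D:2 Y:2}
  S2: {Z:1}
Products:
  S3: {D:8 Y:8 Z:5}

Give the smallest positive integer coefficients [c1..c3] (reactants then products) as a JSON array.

Coefficients: [4, 5, 1]

D: 4·2+5·0 = 8 | 1·8 = 8
Y: 4·2+5·0 = 8 | 1·8 = 8
Z: 4·0+5·1 = 5 | 1·5 = 5
gcd(4,5,1) = 1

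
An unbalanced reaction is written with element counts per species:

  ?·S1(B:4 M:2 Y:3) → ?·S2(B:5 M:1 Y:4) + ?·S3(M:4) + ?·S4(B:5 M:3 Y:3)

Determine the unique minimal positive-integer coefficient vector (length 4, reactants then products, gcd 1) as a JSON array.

B: 5·4 = 20 | 3·5+1·0+1·5 = 20
M: 5·2 = 10 | 3·1+1·4+1·3 = 10
Y: 5·3 = 15 | 3·4+1·0+1·3 = 15
gcd(5,3,1,1) = 1

Coefficients: [5, 3, 1, 1]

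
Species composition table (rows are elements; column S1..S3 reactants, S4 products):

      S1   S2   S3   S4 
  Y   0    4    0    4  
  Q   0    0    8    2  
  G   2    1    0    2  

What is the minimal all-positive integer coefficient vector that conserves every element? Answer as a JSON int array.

Y: 2·0+4·4+1·0 = 16 | 4·4 = 16
Q: 2·0+4·0+1·8 = 8 | 4·2 = 8
G: 2·2+4·1+1·0 = 8 | 4·2 = 8
gcd(2,4,1,4) = 1

Coefficients: [2, 4, 1, 4]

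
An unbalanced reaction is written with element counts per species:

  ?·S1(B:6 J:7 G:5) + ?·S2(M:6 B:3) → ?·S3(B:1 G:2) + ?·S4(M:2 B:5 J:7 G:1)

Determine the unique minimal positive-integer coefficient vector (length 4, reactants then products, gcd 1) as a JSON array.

M: 3·0+1·6 = 6 | 6·0+3·2 = 6
B: 3·6+1·3 = 21 | 6·1+3·5 = 21
J: 3·7+1·0 = 21 | 6·0+3·7 = 21
G: 3·5+1·0 = 15 | 6·2+3·1 = 15
gcd(3,1,6,3) = 1

Coefficients: [3, 1, 6, 3]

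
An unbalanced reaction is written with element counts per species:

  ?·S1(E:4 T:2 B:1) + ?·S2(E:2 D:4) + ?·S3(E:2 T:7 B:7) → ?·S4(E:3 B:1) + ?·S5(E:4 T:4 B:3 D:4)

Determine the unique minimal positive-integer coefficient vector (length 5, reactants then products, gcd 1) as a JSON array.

Coefficients: [3, 5, 2, 2, 5]

E: 3·4+5·2+2·2 = 26 | 2·3+5·4 = 26
T: 3·2+5·0+2·7 = 20 | 2·0+5·4 = 20
B: 3·1+5·0+2·7 = 17 | 2·1+5·3 = 17
D: 3·0+5·4+2·0 = 20 | 2·0+5·4 = 20
gcd(3,5,2,2,5) = 1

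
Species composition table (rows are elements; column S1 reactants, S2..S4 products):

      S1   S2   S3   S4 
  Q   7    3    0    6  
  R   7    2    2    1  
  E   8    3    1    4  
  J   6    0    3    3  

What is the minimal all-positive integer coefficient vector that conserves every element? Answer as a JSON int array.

Q: 3·7 = 21 | 5·3+5·0+1·6 = 21
R: 3·7 = 21 | 5·2+5·2+1·1 = 21
E: 3·8 = 24 | 5·3+5·1+1·4 = 24
J: 3·6 = 18 | 5·0+5·3+1·3 = 18
gcd(3,5,5,1) = 1

Coefficients: [3, 5, 5, 1]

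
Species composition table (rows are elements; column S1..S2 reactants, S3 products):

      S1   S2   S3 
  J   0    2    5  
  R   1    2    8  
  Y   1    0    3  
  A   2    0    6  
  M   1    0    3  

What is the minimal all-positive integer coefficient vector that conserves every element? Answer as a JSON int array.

J: 6·0+5·2 = 10 | 2·5 = 10
R: 6·1+5·2 = 16 | 2·8 = 16
Y: 6·1+5·0 = 6 | 2·3 = 6
A: 6·2+5·0 = 12 | 2·6 = 12
M: 6·1+5·0 = 6 | 2·3 = 6
gcd(6,5,2) = 1

Coefficients: [6, 5, 2]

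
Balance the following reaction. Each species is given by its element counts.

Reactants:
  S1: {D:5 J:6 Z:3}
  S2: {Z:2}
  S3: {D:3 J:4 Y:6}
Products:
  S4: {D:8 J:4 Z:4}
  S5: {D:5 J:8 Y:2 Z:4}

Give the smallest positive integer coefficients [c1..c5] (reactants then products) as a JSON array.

D: 4·5+2·0+1·3 = 23 | 1·8+3·5 = 23
J: 4·6+2·0+1·4 = 28 | 1·4+3·8 = 28
Y: 4·0+2·0+1·6 = 6 | 1·0+3·2 = 6
Z: 4·3+2·2+1·0 = 16 | 1·4+3·4 = 16
gcd(4,2,1,1,3) = 1

Coefficients: [4, 2, 1, 1, 3]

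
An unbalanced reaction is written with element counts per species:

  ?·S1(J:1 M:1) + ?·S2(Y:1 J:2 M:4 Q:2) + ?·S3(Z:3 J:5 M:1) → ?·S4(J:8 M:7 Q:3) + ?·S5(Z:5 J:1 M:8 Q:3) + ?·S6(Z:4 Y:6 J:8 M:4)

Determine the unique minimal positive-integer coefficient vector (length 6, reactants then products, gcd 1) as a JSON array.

Z: 6·0+6·0+3·3 = 9 | 3·0+1·5+1·4 = 9
Y: 6·0+6·1+3·0 = 6 | 3·0+1·0+1·6 = 6
J: 6·1+6·2+3·5 = 33 | 3·8+1·1+1·8 = 33
M: 6·1+6·4+3·1 = 33 | 3·7+1·8+1·4 = 33
Q: 6·0+6·2+3·0 = 12 | 3·3+1·3+1·0 = 12
gcd(6,6,3,3,1,1) = 1

Coefficients: [6, 6, 3, 3, 1, 1]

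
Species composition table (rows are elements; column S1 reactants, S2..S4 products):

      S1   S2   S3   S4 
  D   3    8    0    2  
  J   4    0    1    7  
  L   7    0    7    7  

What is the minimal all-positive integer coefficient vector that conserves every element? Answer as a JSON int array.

D: 4·3 = 12 | 1·8+2·0+2·2 = 12
J: 4·4 = 16 | 1·0+2·1+2·7 = 16
L: 4·7 = 28 | 1·0+2·7+2·7 = 28
gcd(4,1,2,2) = 1

Coefficients: [4, 1, 2, 2]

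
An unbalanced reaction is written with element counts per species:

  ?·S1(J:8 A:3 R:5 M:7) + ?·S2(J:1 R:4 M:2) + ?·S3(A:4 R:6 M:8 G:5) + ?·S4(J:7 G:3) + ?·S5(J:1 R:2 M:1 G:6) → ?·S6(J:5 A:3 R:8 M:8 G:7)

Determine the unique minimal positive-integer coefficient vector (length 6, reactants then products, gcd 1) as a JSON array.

Coefficients: [2, 3, 3, 1, 4, 6]

J: 2·8+3·1+3·0+1·7+4·1 = 30 | 6·5 = 30
A: 2·3+3·0+3·4+1·0+4·0 = 18 | 6·3 = 18
R: 2·5+3·4+3·6+1·0+4·2 = 48 | 6·8 = 48
M: 2·7+3·2+3·8+1·0+4·1 = 48 | 6·8 = 48
G: 2·0+3·0+3·5+1·3+4·6 = 42 | 6·7 = 42
gcd(2,3,3,1,4,6) = 1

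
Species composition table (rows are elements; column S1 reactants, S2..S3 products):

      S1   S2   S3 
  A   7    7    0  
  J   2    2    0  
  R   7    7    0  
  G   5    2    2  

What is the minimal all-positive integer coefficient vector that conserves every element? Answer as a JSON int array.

Coefficients: [2, 2, 3]

A: 2·7 = 14 | 2·7+3·0 = 14
J: 2·2 = 4 | 2·2+3·0 = 4
R: 2·7 = 14 | 2·7+3·0 = 14
G: 2·5 = 10 | 2·2+3·2 = 10
gcd(2,2,3) = 1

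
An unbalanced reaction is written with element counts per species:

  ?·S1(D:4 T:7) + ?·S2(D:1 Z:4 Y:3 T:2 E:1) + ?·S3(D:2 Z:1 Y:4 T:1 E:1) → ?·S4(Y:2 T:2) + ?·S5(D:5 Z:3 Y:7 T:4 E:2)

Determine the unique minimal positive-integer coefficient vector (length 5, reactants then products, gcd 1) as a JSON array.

Coefficients: [1, 1, 5, 1, 3]

D: 1·4+1·1+5·2 = 15 | 1·0+3·5 = 15
Z: 1·0+1·4+5·1 = 9 | 1·0+3·3 = 9
Y: 1·0+1·3+5·4 = 23 | 1·2+3·7 = 23
T: 1·7+1·2+5·1 = 14 | 1·2+3·4 = 14
E: 1·0+1·1+5·1 = 6 | 1·0+3·2 = 6
gcd(1,1,5,1,3) = 1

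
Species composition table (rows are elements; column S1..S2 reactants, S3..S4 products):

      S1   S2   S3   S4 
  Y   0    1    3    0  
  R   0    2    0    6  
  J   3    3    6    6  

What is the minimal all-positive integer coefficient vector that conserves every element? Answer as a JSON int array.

Y: 1·0+3·1 = 3 | 1·3+1·0 = 3
R: 1·0+3·2 = 6 | 1·0+1·6 = 6
J: 1·3+3·3 = 12 | 1·6+1·6 = 12
gcd(1,3,1,1) = 1

Coefficients: [1, 3, 1, 1]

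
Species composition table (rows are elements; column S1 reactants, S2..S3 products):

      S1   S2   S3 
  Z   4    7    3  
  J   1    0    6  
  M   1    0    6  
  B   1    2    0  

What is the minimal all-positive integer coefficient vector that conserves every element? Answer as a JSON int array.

Coefficients: [6, 3, 1]

Z: 6·4 = 24 | 3·7+1·3 = 24
J: 6·1 = 6 | 3·0+1·6 = 6
M: 6·1 = 6 | 3·0+1·6 = 6
B: 6·1 = 6 | 3·2+1·0 = 6
gcd(6,3,1) = 1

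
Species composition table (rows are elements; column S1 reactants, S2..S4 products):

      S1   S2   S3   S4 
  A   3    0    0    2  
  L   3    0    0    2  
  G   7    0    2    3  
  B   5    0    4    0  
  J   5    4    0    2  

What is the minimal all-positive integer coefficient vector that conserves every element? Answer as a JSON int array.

A: 4·3 = 12 | 2·0+5·0+6·2 = 12
L: 4·3 = 12 | 2·0+5·0+6·2 = 12
G: 4·7 = 28 | 2·0+5·2+6·3 = 28
B: 4·5 = 20 | 2·0+5·4+6·0 = 20
J: 4·5 = 20 | 2·4+5·0+6·2 = 20
gcd(4,2,5,6) = 1

Coefficients: [4, 2, 5, 6]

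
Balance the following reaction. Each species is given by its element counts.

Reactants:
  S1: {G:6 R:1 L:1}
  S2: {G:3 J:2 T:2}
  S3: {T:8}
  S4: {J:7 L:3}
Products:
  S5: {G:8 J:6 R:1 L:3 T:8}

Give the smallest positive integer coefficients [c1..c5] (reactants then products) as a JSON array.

Coefficients: [6, 4, 5, 4, 6]

G: 6·6+4·3+5·0+4·0 = 48 | 6·8 = 48
J: 6·0+4·2+5·0+4·7 = 36 | 6·6 = 36
R: 6·1+4·0+5·0+4·0 = 6 | 6·1 = 6
L: 6·1+4·0+5·0+4·3 = 18 | 6·3 = 18
T: 6·0+4·2+5·8+4·0 = 48 | 6·8 = 48
gcd(6,4,5,4,6) = 1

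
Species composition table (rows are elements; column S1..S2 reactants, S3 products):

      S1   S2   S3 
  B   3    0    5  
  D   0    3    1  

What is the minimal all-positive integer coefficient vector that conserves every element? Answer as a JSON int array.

Coefficients: [5, 1, 3]

B: 5·3+1·0 = 15 | 3·5 = 15
D: 5·0+1·3 = 3 | 3·1 = 3
gcd(5,1,3) = 1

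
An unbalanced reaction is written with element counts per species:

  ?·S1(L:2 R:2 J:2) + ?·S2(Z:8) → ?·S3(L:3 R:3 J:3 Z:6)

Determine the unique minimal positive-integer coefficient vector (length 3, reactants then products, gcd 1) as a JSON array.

Coefficients: [6, 3, 4]

L: 6·2+3·0 = 12 | 4·3 = 12
R: 6·2+3·0 = 12 | 4·3 = 12
J: 6·2+3·0 = 12 | 4·3 = 12
Z: 6·0+3·8 = 24 | 4·6 = 24
gcd(6,3,4) = 1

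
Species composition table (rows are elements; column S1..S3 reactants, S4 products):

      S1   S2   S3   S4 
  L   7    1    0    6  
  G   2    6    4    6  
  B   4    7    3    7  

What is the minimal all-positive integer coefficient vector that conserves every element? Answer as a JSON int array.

Coefficients: [5, 1, 5, 6]

L: 5·7+1·1+5·0 = 36 | 6·6 = 36
G: 5·2+1·6+5·4 = 36 | 6·6 = 36
B: 5·4+1·7+5·3 = 42 | 6·7 = 42
gcd(5,1,5,6) = 1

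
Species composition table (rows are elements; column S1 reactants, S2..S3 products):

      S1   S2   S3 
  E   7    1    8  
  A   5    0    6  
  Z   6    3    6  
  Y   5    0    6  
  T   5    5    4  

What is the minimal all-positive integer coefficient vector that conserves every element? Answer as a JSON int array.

E: 6·7 = 42 | 2·1+5·8 = 42
A: 6·5 = 30 | 2·0+5·6 = 30
Z: 6·6 = 36 | 2·3+5·6 = 36
Y: 6·5 = 30 | 2·0+5·6 = 30
T: 6·5 = 30 | 2·5+5·4 = 30
gcd(6,2,5) = 1

Coefficients: [6, 2, 5]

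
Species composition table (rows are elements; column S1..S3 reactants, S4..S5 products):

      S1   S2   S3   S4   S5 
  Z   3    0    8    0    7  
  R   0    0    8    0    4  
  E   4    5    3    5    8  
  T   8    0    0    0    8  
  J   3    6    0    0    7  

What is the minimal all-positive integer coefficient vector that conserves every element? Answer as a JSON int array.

Coefficients: [6, 4, 3, 1, 6]

Z: 6·3+4·0+3·8 = 42 | 1·0+6·7 = 42
R: 6·0+4·0+3·8 = 24 | 1·0+6·4 = 24
E: 6·4+4·5+3·3 = 53 | 1·5+6·8 = 53
T: 6·8+4·0+3·0 = 48 | 1·0+6·8 = 48
J: 6·3+4·6+3·0 = 42 | 1·0+6·7 = 42
gcd(6,4,3,1,6) = 1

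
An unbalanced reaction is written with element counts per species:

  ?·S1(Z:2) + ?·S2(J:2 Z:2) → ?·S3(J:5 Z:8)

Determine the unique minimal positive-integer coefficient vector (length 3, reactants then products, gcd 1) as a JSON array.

J: 3·0+5·2 = 10 | 2·5 = 10
Z: 3·2+5·2 = 16 | 2·8 = 16
gcd(3,5,2) = 1

Coefficients: [3, 5, 2]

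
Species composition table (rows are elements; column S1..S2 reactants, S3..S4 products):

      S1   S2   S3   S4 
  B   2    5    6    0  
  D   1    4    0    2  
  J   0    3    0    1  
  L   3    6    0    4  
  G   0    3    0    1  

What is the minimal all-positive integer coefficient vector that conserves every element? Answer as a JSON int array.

Coefficients: [4, 2, 3, 6]

B: 4·2+2·5 = 18 | 3·6+6·0 = 18
D: 4·1+2·4 = 12 | 3·0+6·2 = 12
J: 4·0+2·3 = 6 | 3·0+6·1 = 6
L: 4·3+2·6 = 24 | 3·0+6·4 = 24
G: 4·0+2·3 = 6 | 3·0+6·1 = 6
gcd(4,2,3,6) = 1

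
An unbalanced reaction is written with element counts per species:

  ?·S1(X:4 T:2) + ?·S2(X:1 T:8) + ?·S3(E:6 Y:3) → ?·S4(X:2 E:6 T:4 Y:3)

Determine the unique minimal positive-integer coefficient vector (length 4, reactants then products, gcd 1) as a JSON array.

X: 2·4+2·1+5·0 = 10 | 5·2 = 10
E: 2·0+2·0+5·6 = 30 | 5·6 = 30
T: 2·2+2·8+5·0 = 20 | 5·4 = 20
Y: 2·0+2·0+5·3 = 15 | 5·3 = 15
gcd(2,2,5,5) = 1

Coefficients: [2, 2, 5, 5]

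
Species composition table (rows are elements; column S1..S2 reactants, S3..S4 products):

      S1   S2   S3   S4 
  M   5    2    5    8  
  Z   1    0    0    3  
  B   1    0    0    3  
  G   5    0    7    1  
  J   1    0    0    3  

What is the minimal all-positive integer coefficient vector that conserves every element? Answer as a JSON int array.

M: 6·5+3·2 = 36 | 4·5+2·8 = 36
Z: 6·1+3·0 = 6 | 4·0+2·3 = 6
B: 6·1+3·0 = 6 | 4·0+2·3 = 6
G: 6·5+3·0 = 30 | 4·7+2·1 = 30
J: 6·1+3·0 = 6 | 4·0+2·3 = 6
gcd(6,3,4,2) = 1

Coefficients: [6, 3, 4, 2]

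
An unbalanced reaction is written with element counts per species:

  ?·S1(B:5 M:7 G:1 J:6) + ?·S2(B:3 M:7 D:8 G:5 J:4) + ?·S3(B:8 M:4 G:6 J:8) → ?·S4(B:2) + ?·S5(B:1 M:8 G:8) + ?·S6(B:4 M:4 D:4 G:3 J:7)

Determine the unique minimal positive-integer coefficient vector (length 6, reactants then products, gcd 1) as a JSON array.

B: 1·5+3·3+3·8 = 38 | 6·2+2·1+6·4 = 38
M: 1·7+3·7+3·4 = 40 | 6·0+2·8+6·4 = 40
D: 1·0+3·8+3·0 = 24 | 6·0+2·0+6·4 = 24
G: 1·1+3·5+3·6 = 34 | 6·0+2·8+6·3 = 34
J: 1·6+3·4+3·8 = 42 | 6·0+2·0+6·7 = 42
gcd(1,3,3,6,2,6) = 1

Coefficients: [1, 3, 3, 6, 2, 6]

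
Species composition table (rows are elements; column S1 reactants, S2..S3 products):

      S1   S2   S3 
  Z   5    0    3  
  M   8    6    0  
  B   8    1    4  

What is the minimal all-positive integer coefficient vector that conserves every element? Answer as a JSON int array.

Z: 3·5 = 15 | 4·0+5·3 = 15
M: 3·8 = 24 | 4·6+5·0 = 24
B: 3·8 = 24 | 4·1+5·4 = 24
gcd(3,4,5) = 1

Coefficients: [3, 4, 5]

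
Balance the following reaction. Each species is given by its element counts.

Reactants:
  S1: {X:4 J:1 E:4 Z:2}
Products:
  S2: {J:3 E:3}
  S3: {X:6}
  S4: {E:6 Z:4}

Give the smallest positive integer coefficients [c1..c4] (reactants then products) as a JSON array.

X: 6·4 = 24 | 2·0+4·6+3·0 = 24
J: 6·1 = 6 | 2·3+4·0+3·0 = 6
E: 6·4 = 24 | 2·3+4·0+3·6 = 24
Z: 6·2 = 12 | 2·0+4·0+3·4 = 12
gcd(6,2,4,3) = 1

Coefficients: [6, 2, 4, 3]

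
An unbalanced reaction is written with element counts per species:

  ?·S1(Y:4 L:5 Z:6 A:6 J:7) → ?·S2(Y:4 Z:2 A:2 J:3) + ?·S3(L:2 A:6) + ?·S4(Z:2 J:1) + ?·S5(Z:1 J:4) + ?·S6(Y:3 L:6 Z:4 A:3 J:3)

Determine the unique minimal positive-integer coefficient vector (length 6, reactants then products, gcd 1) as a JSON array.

Coefficients: [6, 3, 3, 5, 4, 4]

Y: 6·4 = 24 | 3·4+3·0+5·0+4·0+4·3 = 24
L: 6·5 = 30 | 3·0+3·2+5·0+4·0+4·6 = 30
Z: 6·6 = 36 | 3·2+3·0+5·2+4·1+4·4 = 36
A: 6·6 = 36 | 3·2+3·6+5·0+4·0+4·3 = 36
J: 6·7 = 42 | 3·3+3·0+5·1+4·4+4·3 = 42
gcd(6,3,3,5,4,4) = 1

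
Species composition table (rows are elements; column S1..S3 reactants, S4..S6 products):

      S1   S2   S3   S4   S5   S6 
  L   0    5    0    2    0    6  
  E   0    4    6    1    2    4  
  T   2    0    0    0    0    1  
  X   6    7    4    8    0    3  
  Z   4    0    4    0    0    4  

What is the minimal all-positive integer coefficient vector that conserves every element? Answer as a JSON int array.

Coefficients: [1, 4, 1, 4, 5, 2]

L: 1·0+4·5+1·0 = 20 | 4·2+5·0+2·6 = 20
E: 1·0+4·4+1·6 = 22 | 4·1+5·2+2·4 = 22
T: 1·2+4·0+1·0 = 2 | 4·0+5·0+2·1 = 2
X: 1·6+4·7+1·4 = 38 | 4·8+5·0+2·3 = 38
Z: 1·4+4·0+1·4 = 8 | 4·0+5·0+2·4 = 8
gcd(1,4,1,4,5,2) = 1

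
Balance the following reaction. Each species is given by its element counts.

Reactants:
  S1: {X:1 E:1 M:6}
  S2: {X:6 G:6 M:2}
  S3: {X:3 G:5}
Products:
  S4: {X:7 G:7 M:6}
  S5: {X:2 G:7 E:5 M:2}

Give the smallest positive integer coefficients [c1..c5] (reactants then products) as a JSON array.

X: 5·1+4·6+5·3 = 44 | 6·7+1·2 = 44
G: 5·0+4·6+5·5 = 49 | 6·7+1·7 = 49
E: 5·1+4·0+5·0 = 5 | 6·0+1·5 = 5
M: 5·6+4·2+5·0 = 38 | 6·6+1·2 = 38
gcd(5,4,5,6,1) = 1

Coefficients: [5, 4, 5, 6, 1]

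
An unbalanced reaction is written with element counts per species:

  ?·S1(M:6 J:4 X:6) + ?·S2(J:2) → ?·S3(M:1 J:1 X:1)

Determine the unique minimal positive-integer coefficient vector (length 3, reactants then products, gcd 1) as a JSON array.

M: 1·6+1·0 = 6 | 6·1 = 6
J: 1·4+1·2 = 6 | 6·1 = 6
X: 1·6+1·0 = 6 | 6·1 = 6
gcd(1,1,6) = 1

Coefficients: [1, 1, 6]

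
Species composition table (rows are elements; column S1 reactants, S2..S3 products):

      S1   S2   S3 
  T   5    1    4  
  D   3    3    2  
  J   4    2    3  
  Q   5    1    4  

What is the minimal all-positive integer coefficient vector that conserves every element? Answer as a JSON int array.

Coefficients: [5, 1, 6]

T: 5·5 = 25 | 1·1+6·4 = 25
D: 5·3 = 15 | 1·3+6·2 = 15
J: 5·4 = 20 | 1·2+6·3 = 20
Q: 5·5 = 25 | 1·1+6·4 = 25
gcd(5,1,6) = 1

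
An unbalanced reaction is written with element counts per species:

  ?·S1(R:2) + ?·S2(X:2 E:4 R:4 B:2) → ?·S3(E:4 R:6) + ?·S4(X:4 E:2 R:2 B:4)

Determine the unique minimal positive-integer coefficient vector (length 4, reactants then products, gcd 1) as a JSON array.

Coefficients: [3, 4, 3, 2]

X: 3·0+4·2 = 8 | 3·0+2·4 = 8
E: 3·0+4·4 = 16 | 3·4+2·2 = 16
R: 3·2+4·4 = 22 | 3·6+2·2 = 22
B: 3·0+4·2 = 8 | 3·0+2·4 = 8
gcd(3,4,3,2) = 1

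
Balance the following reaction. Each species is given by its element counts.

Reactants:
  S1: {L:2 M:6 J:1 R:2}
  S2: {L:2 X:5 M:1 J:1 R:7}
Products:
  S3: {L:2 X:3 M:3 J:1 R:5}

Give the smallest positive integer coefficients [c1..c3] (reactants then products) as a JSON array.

Coefficients: [2, 3, 5]

L: 2·2+3·2 = 10 | 5·2 = 10
X: 2·0+3·5 = 15 | 5·3 = 15
M: 2·6+3·1 = 15 | 5·3 = 15
J: 2·1+3·1 = 5 | 5·1 = 5
R: 2·2+3·7 = 25 | 5·5 = 25
gcd(2,3,5) = 1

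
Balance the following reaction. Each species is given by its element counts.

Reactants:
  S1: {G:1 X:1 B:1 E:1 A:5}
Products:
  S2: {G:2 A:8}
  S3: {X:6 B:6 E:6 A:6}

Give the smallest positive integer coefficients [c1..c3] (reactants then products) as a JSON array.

Coefficients: [6, 3, 1]

G: 6·1 = 6 | 3·2+1·0 = 6
X: 6·1 = 6 | 3·0+1·6 = 6
B: 6·1 = 6 | 3·0+1·6 = 6
E: 6·1 = 6 | 3·0+1·6 = 6
A: 6·5 = 30 | 3·8+1·6 = 30
gcd(6,3,1) = 1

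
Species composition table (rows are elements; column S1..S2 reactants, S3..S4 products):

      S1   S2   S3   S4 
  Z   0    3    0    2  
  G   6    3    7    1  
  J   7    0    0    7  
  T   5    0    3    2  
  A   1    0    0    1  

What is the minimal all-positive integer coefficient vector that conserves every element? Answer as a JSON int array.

Z: 3·0+2·3 = 6 | 3·0+3·2 = 6
G: 3·6+2·3 = 24 | 3·7+3·1 = 24
J: 3·7+2·0 = 21 | 3·0+3·7 = 21
T: 3·5+2·0 = 15 | 3·3+3·2 = 15
A: 3·1+2·0 = 3 | 3·0+3·1 = 3
gcd(3,2,3,3) = 1

Coefficients: [3, 2, 3, 3]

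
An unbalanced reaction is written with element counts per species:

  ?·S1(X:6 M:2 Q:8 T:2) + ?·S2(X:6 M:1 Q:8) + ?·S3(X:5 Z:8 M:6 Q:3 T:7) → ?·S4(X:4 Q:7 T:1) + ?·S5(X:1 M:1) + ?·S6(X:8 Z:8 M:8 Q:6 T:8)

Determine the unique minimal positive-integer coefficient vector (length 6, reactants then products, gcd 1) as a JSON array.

Coefficients: [2, 1, 1, 3, 3, 1]

X: 2·6+1·6+1·5 = 23 | 3·4+3·1+1·8 = 23
Z: 2·0+1·0+1·8 = 8 | 3·0+3·0+1·8 = 8
M: 2·2+1·1+1·6 = 11 | 3·0+3·1+1·8 = 11
Q: 2·8+1·8+1·3 = 27 | 3·7+3·0+1·6 = 27
T: 2·2+1·0+1·7 = 11 | 3·1+3·0+1·8 = 11
gcd(2,1,1,3,3,1) = 1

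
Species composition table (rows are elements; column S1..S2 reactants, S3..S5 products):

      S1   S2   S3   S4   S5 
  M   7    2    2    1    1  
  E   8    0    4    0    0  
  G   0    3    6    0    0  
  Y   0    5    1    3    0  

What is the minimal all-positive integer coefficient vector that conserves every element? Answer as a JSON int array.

M: 1·7+4·2 = 15 | 2·2+6·1+5·1 = 15
E: 1·8+4·0 = 8 | 2·4+6·0+5·0 = 8
G: 1·0+4·3 = 12 | 2·6+6·0+5·0 = 12
Y: 1·0+4·5 = 20 | 2·1+6·3+5·0 = 20
gcd(1,4,2,6,5) = 1

Coefficients: [1, 4, 2, 6, 5]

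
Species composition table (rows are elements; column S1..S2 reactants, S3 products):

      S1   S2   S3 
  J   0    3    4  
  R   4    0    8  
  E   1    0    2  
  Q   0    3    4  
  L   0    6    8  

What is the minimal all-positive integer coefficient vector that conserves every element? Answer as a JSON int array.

Coefficients: [6, 4, 3]

J: 6·0+4·3 = 12 | 3·4 = 12
R: 6·4+4·0 = 24 | 3·8 = 24
E: 6·1+4·0 = 6 | 3·2 = 6
Q: 6·0+4·3 = 12 | 3·4 = 12
L: 6·0+4·6 = 24 | 3·8 = 24
gcd(6,4,3) = 1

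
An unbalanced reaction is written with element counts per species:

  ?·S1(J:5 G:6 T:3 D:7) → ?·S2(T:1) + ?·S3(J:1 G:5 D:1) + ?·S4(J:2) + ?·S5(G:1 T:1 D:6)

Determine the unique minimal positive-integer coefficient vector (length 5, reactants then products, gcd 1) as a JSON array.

J: 1·5 = 5 | 2·0+1·1+2·2+1·0 = 5
G: 1·6 = 6 | 2·0+1·5+2·0+1·1 = 6
T: 1·3 = 3 | 2·1+1·0+2·0+1·1 = 3
D: 1·7 = 7 | 2·0+1·1+2·0+1·6 = 7
gcd(1,2,1,2,1) = 1

Coefficients: [1, 2, 1, 2, 1]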